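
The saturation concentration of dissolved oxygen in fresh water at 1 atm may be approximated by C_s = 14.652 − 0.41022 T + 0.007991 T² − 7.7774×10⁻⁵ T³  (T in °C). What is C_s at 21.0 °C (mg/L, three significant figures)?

C_s ≈ 8.84 mg/L

C_s = 14.652 − 0.41022×21.0 + 0.007991×21.0² − 7.7774×10⁻⁵×21.0³ = 8.841 mg/L.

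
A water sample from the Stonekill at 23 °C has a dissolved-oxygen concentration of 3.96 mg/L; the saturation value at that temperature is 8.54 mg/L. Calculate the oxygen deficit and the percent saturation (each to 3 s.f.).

D ≈ 4.58 mg/L; 46.4 % saturation

D = C_s − C = 8.54 − 3.96 = 4.58 mg/L.
% saturation = 3.96/8.54 × 100 = 46.4 %.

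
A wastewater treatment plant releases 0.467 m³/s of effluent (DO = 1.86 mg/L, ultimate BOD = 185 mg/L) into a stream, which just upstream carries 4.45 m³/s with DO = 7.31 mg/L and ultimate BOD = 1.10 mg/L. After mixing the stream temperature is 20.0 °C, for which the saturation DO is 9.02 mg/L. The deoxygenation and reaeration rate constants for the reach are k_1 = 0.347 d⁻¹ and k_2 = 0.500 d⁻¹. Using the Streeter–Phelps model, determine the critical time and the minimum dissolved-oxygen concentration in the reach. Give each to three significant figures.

t_c ≈ 2.03 d; minimum DO ≈ 2.65 mg/L

Mixed DO = (4.45×7.31 + 0.467×1.86)/(4.45+0.467) = 33.40/4.917 = 6.792 mg/L.
Mixed L₀ = (4.45×1.10 + 0.467×185)/(4.917) = 91.29/4.917 = 18.57 mg/L.
Initial deficit D₀ = C_s − DO₀ = 9.02 − 6.792 = 2.228 mg/L.
t_c = (1/0.1530) ln[(0.500/0.347)(1 − 2.228×0.1530/(0.347×18.57))] = 6.536 × ln(1.365) = 2.032 d.
D_c = (0.347/0.500) × 18.57 × e^(−0.347×2.032) = 0.6940 × 18.57 × 0.4940 = 6.365 mg/L.
Minimum DO = 9.02 − 6.365 = 2.655 mg/L.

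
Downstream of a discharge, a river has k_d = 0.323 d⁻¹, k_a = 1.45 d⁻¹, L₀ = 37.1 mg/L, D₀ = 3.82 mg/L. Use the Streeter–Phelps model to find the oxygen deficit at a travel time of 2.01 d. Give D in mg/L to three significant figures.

D ≈ 5.19 mg/L

k_d L₀/(k_a−k_d) = 0.323×37.1/(1.45−0.323) = 11.98/1.127 = 10.63 mg/L.
e^(−k_d t) = e^(−0.323×2.010) = 0.5224; e^(−k_a t) = e^(−1.45×2.010) = 0.05423.
D = 10.63 × (0.5224 − 0.05423) + 3.82 × 0.05423 = 4.979 + 0.2072 = 5.186 mg/L.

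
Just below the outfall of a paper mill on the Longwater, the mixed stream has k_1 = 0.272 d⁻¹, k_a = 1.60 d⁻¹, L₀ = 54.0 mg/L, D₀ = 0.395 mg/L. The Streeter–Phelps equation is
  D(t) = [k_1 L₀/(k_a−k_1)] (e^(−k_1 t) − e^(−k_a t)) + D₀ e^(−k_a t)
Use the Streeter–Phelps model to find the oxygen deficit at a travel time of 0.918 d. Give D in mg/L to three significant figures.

k_1 L₀/(k_a−k_1) = 0.272×54.0/(1.60−0.272) = 14.69/1.328 = 11.06 mg/L.
e^(−k_1 t) = e^(−0.272×0.9180) = 0.7790; e^(−k_a t) = e^(−1.60×0.9180) = 0.2302.
D = 11.06 × (0.7790 − 0.2302) + 0.395 × 0.2302 = 6.070 + 0.09093 = 6.161 mg/L.

D ≈ 6.16 mg/L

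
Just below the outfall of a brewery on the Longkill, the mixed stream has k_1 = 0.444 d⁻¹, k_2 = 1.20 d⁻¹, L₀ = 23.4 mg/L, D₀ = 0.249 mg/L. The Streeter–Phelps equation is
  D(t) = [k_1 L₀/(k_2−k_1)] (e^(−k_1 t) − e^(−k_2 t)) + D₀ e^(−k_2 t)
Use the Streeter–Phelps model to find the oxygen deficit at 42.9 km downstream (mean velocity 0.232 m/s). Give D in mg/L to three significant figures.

Travel time t = x/v = 42.9 km / (0.232 m/s) = 42900 m / 0.232 m/s = 184900 s = 2.140 d.
k_1 L₀/(k_2−k_1) = 0.444×23.4/(1.20−0.444) = 10.39/0.7560 = 13.74 mg/L.
e^(−k_1 t) = e^(−0.444×2.140) = 0.3866; e^(−k_2 t) = e^(−1.20×2.140) = 0.07667.
D = 13.74 × (0.3866 − 0.07667) + 0.249 × 0.07667 = 4.260 + 0.01909 = 4.279 mg/L.

D ≈ 4.28 mg/L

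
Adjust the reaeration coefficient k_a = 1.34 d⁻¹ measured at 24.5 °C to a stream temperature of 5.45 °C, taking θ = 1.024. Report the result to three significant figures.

k_a ≈ 0.853 d⁻¹

k_a(T₂) = k_a(T₁) · θ^(T₂−T₁) = 1.34 × 1.024^(5.45−24.5)
= 1.34 × 1.024^-19.1 = 1.34 × 0.6365 = 0.8529 d⁻¹.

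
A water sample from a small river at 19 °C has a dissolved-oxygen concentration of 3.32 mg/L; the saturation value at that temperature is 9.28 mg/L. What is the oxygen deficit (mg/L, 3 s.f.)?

D = C_s − C = 9.28 − 3.32 = 5.96 mg/L.

D ≈ 5.96 mg/L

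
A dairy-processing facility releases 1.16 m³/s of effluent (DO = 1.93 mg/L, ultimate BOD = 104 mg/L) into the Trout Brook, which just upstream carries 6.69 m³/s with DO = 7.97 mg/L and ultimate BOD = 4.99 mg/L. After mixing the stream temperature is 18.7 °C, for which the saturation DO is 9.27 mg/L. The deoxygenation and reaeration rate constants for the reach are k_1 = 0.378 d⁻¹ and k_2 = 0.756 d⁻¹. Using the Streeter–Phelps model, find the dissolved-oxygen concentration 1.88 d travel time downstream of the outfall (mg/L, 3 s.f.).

Mixed DO = (6.69×7.97 + 1.16×1.93)/(6.69+1.16) = 55.56/7.850 = 7.077 mg/L.
Mixed L₀ = (6.69×4.99 + 1.16×104)/(7.850) = 154.0/7.850 = 19.62 mg/L.
Initial deficit D₀ = C_s − DO₀ = 9.27 − 7.077 = 2.193 mg/L.
D(1.88) = [0.378×19.62/(0.756−0.378)](e^(−0.378×1.88) − e^(−0.756×1.88)) + 2.193 e^(−0.756×1.88)
= 19.62 × (0.4913 − 0.2414) + 2.193 × 0.2414 = 5.433 mg/L.
DO = 9.27 − 5.433 = 3.837 mg/L.

DO ≈ 3.84 mg/L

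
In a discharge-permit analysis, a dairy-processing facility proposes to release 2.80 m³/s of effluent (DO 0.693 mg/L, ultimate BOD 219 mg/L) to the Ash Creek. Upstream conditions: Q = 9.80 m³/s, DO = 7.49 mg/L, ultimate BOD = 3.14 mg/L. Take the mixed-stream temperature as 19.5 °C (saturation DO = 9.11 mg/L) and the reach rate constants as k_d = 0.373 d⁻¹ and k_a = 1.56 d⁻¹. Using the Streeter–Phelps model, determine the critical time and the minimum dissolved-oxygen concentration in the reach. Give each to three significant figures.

Mixed DO = (9.80×7.49 + 2.80×0.693)/(9.80+2.80) = 75.34/12.60 = 5.980 mg/L.
Mixed L₀ = (9.80×3.14 + 2.80×219)/(12.60) = 644.0/12.60 = 51.11 mg/L.
Initial deficit D₀ = C_s − DO₀ = 9.11 − 5.980 = 3.130 mg/L.
t_c = (1/1.187) ln[(1.56/0.373)(1 − 3.130×1.187/(0.373×51.11))] = 0.8425 × ln(3.367) = 1.023 d.
D_c = (0.373/1.56) × 51.11 × e^(−0.373×1.023) = 0.2391 × 51.11 × 0.6828 = 8.344 mg/L.
Minimum DO = 9.11 − 8.344 = 0.7656 mg/L.

t_c ≈ 1.02 d; minimum DO ≈ 0.766 mg/L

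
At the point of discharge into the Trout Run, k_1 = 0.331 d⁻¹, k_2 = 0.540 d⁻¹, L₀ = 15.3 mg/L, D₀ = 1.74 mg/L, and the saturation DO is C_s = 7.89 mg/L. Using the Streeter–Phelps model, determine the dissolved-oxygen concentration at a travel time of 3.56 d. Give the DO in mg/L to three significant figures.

DO ≈ 3.72 mg/L

k_1 L₀/(k_2−k_1) = 0.331×15.3/(0.540−0.331) = 5.064/0.2090 = 24.23 mg/L.
e^(−k_1 t) = e^(−0.331×3.560) = 0.3078; e^(−k_2 t) = e^(−0.540×3.560) = 0.1463.
D = 24.23 × (0.3078 − 0.1463) + 1.74 × 0.1463 = 3.914 + 0.2545 = 4.168 mg/L.
DO = C_s − D = 7.89 − 4.168 = 3.722 mg/L.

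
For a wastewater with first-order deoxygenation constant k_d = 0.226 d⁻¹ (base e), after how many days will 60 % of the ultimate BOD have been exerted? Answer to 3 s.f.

t ≈ 4.05 d

y/L₀ = 1 − e^(−k_d t) = 0.60 ⇒ e^(−k_d t) = 0.400
t = −ln(0.400) / 0.226 = 0.9163 / 0.226 = 4.054 d.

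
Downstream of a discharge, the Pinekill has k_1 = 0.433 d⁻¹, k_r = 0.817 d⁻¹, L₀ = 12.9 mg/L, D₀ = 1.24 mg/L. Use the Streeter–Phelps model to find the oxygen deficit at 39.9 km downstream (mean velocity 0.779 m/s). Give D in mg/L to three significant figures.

Travel time t = x/v = 39.9 km / (0.779 m/s) = 39900 m / 0.779 m/s = 51220 s = 0.5928 d.
k_1 L₀/(k_r−k_1) = 0.433×12.9/(0.817−0.433) = 5.586/0.3840 = 14.55 mg/L.
e^(−k_1 t) = e^(−0.433×0.5928) = 0.7736; e^(−k_r t) = e^(−0.817×0.5928) = 0.6161.
D = 14.55 × (0.7736 − 0.6161) + 1.24 × 0.6161 = 2.291 + 0.7640 = 3.055 mg/L.

D ≈ 3.05 mg/L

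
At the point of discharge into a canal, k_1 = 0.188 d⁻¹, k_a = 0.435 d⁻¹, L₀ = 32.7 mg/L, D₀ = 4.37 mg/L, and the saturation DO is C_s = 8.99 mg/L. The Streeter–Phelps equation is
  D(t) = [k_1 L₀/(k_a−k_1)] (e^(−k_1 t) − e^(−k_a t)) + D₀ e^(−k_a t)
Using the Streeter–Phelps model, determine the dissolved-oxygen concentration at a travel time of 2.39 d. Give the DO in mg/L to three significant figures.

DO ≈ 0.364 mg/L

k_1 L₀/(k_a−k_1) = 0.188×32.7/(0.435−0.188) = 6.148/0.2470 = 24.89 mg/L.
e^(−k_1 t) = e^(−0.188×2.390) = 0.6381; e^(−k_a t) = e^(−0.435×2.390) = 0.3536.
D = 24.89 × (0.6381 − 0.3536) + 4.37 × 0.3536 = 7.081 + 1.545 = 8.626 mg/L.
DO = C_s − D = 8.99 − 8.626 = 0.3643 mg/L.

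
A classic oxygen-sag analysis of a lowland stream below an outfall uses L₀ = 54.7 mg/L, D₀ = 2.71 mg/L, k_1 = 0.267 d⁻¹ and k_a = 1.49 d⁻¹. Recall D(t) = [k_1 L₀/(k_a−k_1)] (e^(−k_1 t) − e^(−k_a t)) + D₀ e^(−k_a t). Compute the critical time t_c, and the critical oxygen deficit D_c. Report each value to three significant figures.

With k_a/k_1 = 5.581 and 1 − D₀(k_a−k_1)/(k_1 L₀) = 0.7731,
t_c = ln(5.581 × 0.7731) / (1.49 − 0.267) = ln(4.314) / 1.223 = 1.462/1.223 = 1.195 d.
D_c = (k_1/k_a) L₀ e^(−k_1 t_c) = (0.267/1.49) × 54.7 × e^(−0.267×1.195) = 0.1792 × 54.7 × 0.7268 = 7.124 mg/L.

t_c ≈ 1.20 d; D_c ≈ 7.12 mg/L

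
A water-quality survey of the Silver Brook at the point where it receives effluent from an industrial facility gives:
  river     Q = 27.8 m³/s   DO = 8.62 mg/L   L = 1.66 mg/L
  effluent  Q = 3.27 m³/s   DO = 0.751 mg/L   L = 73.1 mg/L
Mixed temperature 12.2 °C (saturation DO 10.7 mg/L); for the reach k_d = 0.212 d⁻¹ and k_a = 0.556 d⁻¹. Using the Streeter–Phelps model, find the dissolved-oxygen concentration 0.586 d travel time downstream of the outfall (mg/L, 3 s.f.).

Mixed DO = (27.8×8.62 + 3.27×0.751)/(27.8+3.27) = 242.1/31.07 = 7.792 mg/L.
Mixed L₀ = (27.8×1.66 + 3.27×73.1)/(31.07) = 285.2/31.07 = 9.179 mg/L.
Initial deficit D₀ = C_s − DO₀ = 10.7 − 7.792 = 2.908 mg/L.
D(0.586) = [0.212×9.179/(0.556−0.212)](e^(−0.212×0.586) − e^(−0.556×0.586)) + 2.908 e^(−0.556×0.586)
= 5.657 × (0.8832 − 0.7219) + 2.908 × 0.7219 = 3.012 mg/L.
DO = 10.7 − 3.012 = 7.688 mg/L.

DO ≈ 7.69 mg/L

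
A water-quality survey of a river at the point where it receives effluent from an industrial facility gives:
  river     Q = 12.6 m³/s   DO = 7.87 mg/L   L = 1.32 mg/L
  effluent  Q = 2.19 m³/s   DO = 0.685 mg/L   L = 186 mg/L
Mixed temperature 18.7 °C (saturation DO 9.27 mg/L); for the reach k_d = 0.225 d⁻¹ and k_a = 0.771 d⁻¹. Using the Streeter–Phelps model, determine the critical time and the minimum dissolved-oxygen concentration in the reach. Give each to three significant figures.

Mixed DO = (12.6×7.87 + 2.19×0.685)/(12.6+2.19) = 100.7/14.79 = 6.806 mg/L.
Mixed L₀ = (12.6×1.32 + 2.19×186)/(14.79) = 424.0/14.79 = 28.67 mg/L.
Initial deficit D₀ = C_s − DO₀ = 9.27 − 6.806 = 2.464 mg/L.
t_c = (1/0.5460) ln[(0.771/0.225)(1 − 2.464×0.5460/(0.225×28.67))] = 1.832 × ln(2.712) = 1.827 d.
D_c = (0.225/0.771) × 28.67 × e^(−0.225×1.827) = 0.2918 × 28.67 × 0.6629 = 5.546 mg/L.
Minimum DO = 9.27 − 5.546 = 3.724 mg/L.

t_c ≈ 1.83 d; minimum DO ≈ 3.72 mg/L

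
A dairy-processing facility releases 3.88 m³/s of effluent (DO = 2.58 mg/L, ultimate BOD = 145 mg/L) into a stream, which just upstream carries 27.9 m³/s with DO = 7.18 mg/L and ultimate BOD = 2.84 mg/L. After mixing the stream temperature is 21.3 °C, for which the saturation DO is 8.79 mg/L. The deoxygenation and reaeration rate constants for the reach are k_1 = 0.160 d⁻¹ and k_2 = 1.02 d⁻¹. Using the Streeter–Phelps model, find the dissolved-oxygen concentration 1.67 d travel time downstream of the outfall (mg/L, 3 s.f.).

DO ≈ 6.20 mg/L

Mixed DO = (27.9×7.18 + 3.88×2.58)/(27.9+3.88) = 210.3/31.78 = 6.618 mg/L.
Mixed L₀ = (27.9×2.84 + 3.88×145)/(31.78) = 641.8/31.78 = 20.20 mg/L.
Initial deficit D₀ = C_s − DO₀ = 8.79 − 6.618 = 2.172 mg/L.
D(1.67) = [0.160×20.20/(1.02−0.160)](e^(−0.160×1.67) − e^(−1.02×1.67)) + 2.172 e^(−1.02×1.67)
= 3.757 × (0.7655 − 0.1821) + 2.172 × 0.1821 = 2.588 mg/L.
DO = 8.79 − 2.588 = 6.202 mg/L.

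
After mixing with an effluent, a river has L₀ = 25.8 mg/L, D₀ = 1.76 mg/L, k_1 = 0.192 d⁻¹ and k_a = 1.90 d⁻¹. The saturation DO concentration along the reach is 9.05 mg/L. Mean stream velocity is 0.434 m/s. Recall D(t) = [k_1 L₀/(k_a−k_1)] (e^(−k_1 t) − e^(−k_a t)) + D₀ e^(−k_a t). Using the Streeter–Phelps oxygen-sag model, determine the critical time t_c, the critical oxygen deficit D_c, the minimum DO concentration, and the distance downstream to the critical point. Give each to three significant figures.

t_c ≈ 0.795 d; D_c ≈ 2.24 mg/L; min DO ≈ 6.81 mg/L; x_c ≈ 29.8 km

At the critical point dD/dt = 0, so k_1 L₀ e^(−k_1 t) = k_a D. Substituting D(t) from the Streeter–Phelps equation and solving for t gives
t_c = ln[(k_a/k_1)(1 − D₀(k_a−k_1)/(k_1 L₀))] / (k_a−k_1).
Here k_a−k_1 = 1.708 d⁻¹ and 1 − D₀(k_a−k_1)/(k_1 L₀) = 1 − 1.76×1.708/(0.192×25.8) = 0.3932, so
t_c = ln(9.896 × 0.3932) / 1.708 = 1.359 / 1.708 = 0.7954 d.
D_c = (k_1/k_a) L₀ e^(−k_1 t_c) = (0.192/1.90) × 25.8 × e^(−0.192×0.7954) = 0.1011 × 25.8 × 0.8584 = 2.238 mg/L.
Minimum DO = C_s − D_c = 9.05 − 2.238 = 6.812 mg/L.
x_c = v t_c = 0.434 m/s × 0.7954 d × 86400 s/d = 29830 m ≈ 29.8 km.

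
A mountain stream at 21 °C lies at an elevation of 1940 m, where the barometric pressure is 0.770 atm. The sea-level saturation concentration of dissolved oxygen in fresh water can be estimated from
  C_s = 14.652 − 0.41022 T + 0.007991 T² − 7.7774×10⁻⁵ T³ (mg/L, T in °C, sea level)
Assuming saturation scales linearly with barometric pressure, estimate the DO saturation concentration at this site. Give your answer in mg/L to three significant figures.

At sea level: C_s = 14.652 − 0.41022×21 + 0.007991×21² − 7.7774×10⁻⁵×21³ = 8.841 mg/L.
Pressure correction: C_s' = 8.841 × 0.770 = 6.808 mg/L.

C_s ≈ 6.81 mg/L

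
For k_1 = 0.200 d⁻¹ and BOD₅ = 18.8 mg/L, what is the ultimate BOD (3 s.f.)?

BOD₅ = L₀(1 − e^(−5k_1)) ⇒ L₀ = BOD₅ / (1 − e^(−5×0.200))
= 18.8 / (1 − 0.3679) = 18.8 / 0.6321 = 29.74 mg/L.

L₀ ≈ 29.7 mg/L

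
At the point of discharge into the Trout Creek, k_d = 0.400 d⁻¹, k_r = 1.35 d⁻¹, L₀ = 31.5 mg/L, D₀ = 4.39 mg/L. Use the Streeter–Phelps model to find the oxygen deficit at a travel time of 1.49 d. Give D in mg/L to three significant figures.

k_d L₀/(k_r−k_d) = 0.400×31.5/(1.35−0.400) = 12.60/0.9500 = 13.26 mg/L.
e^(−k_d t) = e^(−0.400×1.490) = 0.5510; e^(−k_r t) = e^(−1.35×1.490) = 0.1338.
D = 13.26 × (0.5510 − 0.1338) + 4.39 × 0.1338 = 5.534 + 0.5873 = 6.121 mg/L.

D ≈ 6.12 mg/L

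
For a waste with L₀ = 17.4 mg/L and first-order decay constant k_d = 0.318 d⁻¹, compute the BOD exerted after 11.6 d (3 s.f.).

y ≈ 17.0 mg/L

y_t = L₀(1 − e^(−k_d t)) = 17.4 × (1 − e^(−0.318×11.6))
= 17.4 × (1 − 0.02500) = 17.4 × 0.9750 = 16.96 mg/L.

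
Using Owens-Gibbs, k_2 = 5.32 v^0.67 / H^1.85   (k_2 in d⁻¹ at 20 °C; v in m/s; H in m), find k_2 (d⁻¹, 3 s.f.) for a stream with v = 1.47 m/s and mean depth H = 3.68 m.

k_2 ≈ 0.618 d⁻¹

k_2 = 5.32 × 1.47^0.67 / 3.68^1.85 = 5.32 × 1.295 / 11.14 = 0.6183 d⁻¹.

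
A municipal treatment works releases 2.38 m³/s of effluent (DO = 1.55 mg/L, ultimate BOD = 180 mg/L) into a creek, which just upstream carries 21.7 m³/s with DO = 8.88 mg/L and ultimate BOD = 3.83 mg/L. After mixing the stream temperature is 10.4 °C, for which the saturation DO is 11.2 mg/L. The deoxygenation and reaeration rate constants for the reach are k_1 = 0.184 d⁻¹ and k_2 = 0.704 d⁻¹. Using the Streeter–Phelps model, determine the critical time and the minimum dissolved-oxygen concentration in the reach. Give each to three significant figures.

Mixed DO = (21.7×8.88 + 2.38×1.55)/(21.7+2.38) = 196.4/24.08 = 8.156 mg/L.
Mixed L₀ = (21.7×3.83 + 2.38×180)/(24.08) = 511.5/24.08 = 21.24 mg/L.
Initial deficit D₀ = C_s − DO₀ = 11.2 − 8.156 = 3.044 mg/L.
t_c = (1/0.5200) ln[(0.704/0.184)(1 − 3.044×0.5200/(0.184×21.24))] = 1.923 × ln(2.276) = 1.582 d.
D_c = (0.184/0.704) × 21.24 × e^(−0.184×1.582) = 0.2614 × 21.24 × 0.7475 = 4.150 mg/L.
Minimum DO = 11.2 − 4.150 = 7.050 mg/L.

t_c ≈ 1.58 d; minimum DO ≈ 7.05 mg/L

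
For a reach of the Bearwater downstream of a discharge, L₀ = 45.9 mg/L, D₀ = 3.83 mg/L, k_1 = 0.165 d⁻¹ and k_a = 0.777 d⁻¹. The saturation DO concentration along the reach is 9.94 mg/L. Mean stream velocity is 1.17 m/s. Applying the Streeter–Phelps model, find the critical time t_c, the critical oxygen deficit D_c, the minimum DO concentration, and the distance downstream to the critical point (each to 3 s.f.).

At the critical point dD/dt = 0, so k_1 L₀ e^(−k_1 t) = k_a D. Substituting D(t) from the Streeter–Phelps equation and solving for t gives
t_c = ln[(k_a/k_1)(1 − D₀(k_a−k_1)/(k_1 L₀))] / (k_a−k_1).
Here k_a−k_1 = 0.6120 d⁻¹ and 1 − D₀(k_a−k_1)/(k_1 L₀) = 1 − 3.83×0.6120/(0.165×45.9) = 0.6905, so
t_c = ln(4.709 × 0.6905) / 0.6120 = 1.179 / 0.6120 = 1.927 d.
L(t_c) = L₀ e^(−k_1 t_c) = 45.9 × 0.7277 = 33.40 mg/L, and at the critical point k_a D_c = k_1 L, so D_c = (0.165/0.777) × 33.40 = 7.093 mg/L.
Minimum DO = C_s − D_c = 9.94 − 7.093 = 2.847 mg/L.
x_c = v t_c = 1.17 m/s × 1.927 d × 86400 s/d = 194800 m ≈ 195 km.

t_c ≈ 1.93 d; D_c ≈ 7.09 mg/L; min DO ≈ 2.85 mg/L; x_c ≈ 195 km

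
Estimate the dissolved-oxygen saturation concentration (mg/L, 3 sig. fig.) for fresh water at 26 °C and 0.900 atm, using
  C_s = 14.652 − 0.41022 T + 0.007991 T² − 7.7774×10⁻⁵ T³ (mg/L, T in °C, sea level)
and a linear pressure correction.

C_s ≈ 7.22 mg/L

At sea level: C_s = 14.652 − 0.41022×26 + 0.007991×26² − 7.7774×10⁻⁵×26³ = 8.021 mg/L.
Pressure correction: C_s' = 8.021 × 0.900 = 7.219 mg/L.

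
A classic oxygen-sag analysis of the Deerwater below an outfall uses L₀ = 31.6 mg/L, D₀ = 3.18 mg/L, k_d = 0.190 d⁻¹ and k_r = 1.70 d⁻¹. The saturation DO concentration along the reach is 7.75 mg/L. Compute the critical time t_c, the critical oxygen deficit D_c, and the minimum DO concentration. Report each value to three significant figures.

t_c ≈ 0.386 d; D_c ≈ 3.28 mg/L; min DO ≈ 4.47 mg/L

With k_r/k_d = 8.947 and 1 − D₀(k_r−k_d)/(k_d L₀) = 0.2002,
t_c = ln(8.947 × 0.2002) / (1.70 − 0.190) = ln(1.792) / 1.510 = 0.5831/1.510 = 0.3862 d.
L(t_c) = L₀ e^(−k_d t_c) = 31.6 × 0.9293 = 29.36 mg/L, and at the critical point k_r D_c = k_d L, so D_c = (0.190/1.70) × 29.36 = 3.282 mg/L.
Minimum DO = C_s − D_c = 7.75 − 3.282 = 4.468 mg/L.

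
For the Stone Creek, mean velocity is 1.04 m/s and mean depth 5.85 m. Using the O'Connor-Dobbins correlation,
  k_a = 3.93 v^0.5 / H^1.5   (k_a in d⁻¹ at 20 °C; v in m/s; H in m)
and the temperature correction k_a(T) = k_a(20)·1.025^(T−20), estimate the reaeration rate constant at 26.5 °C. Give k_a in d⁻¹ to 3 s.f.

k_a(20) = 3.93 × 1.04^0.5 / 5.85^1.5 = 3.93 × 1.020 / 14.15 = 0.2833 d⁻¹.
k_a(26.5) = 0.2833 × 1.025^(26.5−20) = 0.2833 × 1.174 = 0.3326 d⁻¹.

k_a ≈ 0.333 d⁻¹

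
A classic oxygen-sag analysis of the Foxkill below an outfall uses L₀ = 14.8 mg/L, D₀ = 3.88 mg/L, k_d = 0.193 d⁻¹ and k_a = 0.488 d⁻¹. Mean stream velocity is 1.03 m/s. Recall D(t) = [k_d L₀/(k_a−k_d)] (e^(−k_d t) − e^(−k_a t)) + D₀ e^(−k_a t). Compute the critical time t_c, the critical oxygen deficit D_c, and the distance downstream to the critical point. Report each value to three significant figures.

At the critical point dD/dt = 0, so k_d L₀ e^(−k_d t) = k_a D. Substituting D(t) from the Streeter–Phelps equation and solving for t gives
t_c = ln[(k_a/k_d)(1 − D₀(k_a−k_d)/(k_d L₀))] / (k_a−k_d).
Here k_a−k_d = 0.2950 d⁻¹ and 1 − D₀(k_a−k_d)/(k_d L₀) = 1 − 3.88×0.2950/(0.193×14.8) = 0.5993, so
t_c = ln(2.528 × 0.5993) / 0.2950 = 0.4156 / 0.2950 = 1.409 d.
L(t_c) = L₀ e^(−k_d t_c) = 14.8 × 0.7619 = 11.28 mg/L, and at the critical point k_a D_c = k_d L, so D_c = (0.193/0.488) × 11.28 = 4.460 mg/L.
x_c = v t_c = 1.03 m/s × 1.409 d × 86400 s/d = 125400 m ≈ 125 km.

t_c ≈ 1.41 d; D_c ≈ 4.46 mg/L; x_c ≈ 125 km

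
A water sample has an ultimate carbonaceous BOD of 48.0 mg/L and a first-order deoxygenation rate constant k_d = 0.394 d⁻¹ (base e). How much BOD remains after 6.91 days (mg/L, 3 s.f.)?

L ≈ 3.15 mg/L

L_t = L₀ e^(−k_d t) = 48.0 × e^(−0.394×6.91) = 48.0 × 0.06571 = 3.154 mg/L.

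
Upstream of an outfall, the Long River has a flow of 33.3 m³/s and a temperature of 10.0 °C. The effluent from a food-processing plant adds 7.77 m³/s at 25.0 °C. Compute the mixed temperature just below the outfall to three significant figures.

12.8 °C

Flow-weighted mixing: C = (Q_r C_r + Q_w C_w)/(Q_r + Q_w)
= (33.3×10.0 + 7.77×25.0)/(33.3 + 7.77) = 527.2/41.07 = 12.84 °C.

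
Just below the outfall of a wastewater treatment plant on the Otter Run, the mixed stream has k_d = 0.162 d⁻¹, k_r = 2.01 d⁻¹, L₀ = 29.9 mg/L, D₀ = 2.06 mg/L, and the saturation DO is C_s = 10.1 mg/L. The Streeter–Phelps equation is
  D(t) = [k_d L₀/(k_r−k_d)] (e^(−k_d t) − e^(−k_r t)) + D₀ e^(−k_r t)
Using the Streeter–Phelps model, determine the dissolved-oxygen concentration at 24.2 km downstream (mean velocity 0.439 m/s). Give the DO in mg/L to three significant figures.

DO ≈ 7.89 mg/L

Travel time t = x/v = 24.2 km / (0.439 m/s) = 24200 m / 0.439 m/s = 55130 s = 0.6380 d.
k_d L₀/(k_r−k_d) = 0.162×29.9/(2.01−0.162) = 4.844/1.848 = 2.621 mg/L.
e^(−k_d t) = e^(−0.162×0.6380) = 0.9018; e^(−k_r t) = e^(−2.01×0.6380) = 0.2774.
D = 2.621 × (0.9018 − 0.2774) + 2.06 × 0.2774 = 1.637 + 0.5714 = 2.208 mg/L.
DO = C_s − D = 10.1 − 2.208 = 7.892 mg/L.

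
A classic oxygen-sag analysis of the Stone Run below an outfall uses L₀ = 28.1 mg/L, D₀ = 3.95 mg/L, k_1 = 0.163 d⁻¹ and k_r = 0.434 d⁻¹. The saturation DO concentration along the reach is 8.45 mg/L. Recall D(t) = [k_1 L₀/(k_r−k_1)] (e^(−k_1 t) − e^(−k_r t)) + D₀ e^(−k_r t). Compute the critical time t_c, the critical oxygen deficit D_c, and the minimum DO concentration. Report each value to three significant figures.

At the critical point dD/dt = 0, so k_1 L₀ e^(−k_1 t) = k_r D. Substituting D(t) from the Streeter–Phelps equation and solving for t gives
t_c = ln[(k_r/k_1)(1 − D₀(k_r−k_1)/(k_1 L₀))] / (k_r−k_1).
Here k_r−k_1 = 0.2710 d⁻¹ and 1 − D₀(k_r−k_1)/(k_1 L₀) = 1 − 3.95×0.2710/(0.163×28.1) = 0.7663, so
t_c = ln(2.663 × 0.7663) / 0.2710 = 0.7131 / 0.2710 = 2.631 d.
D_c = (k_1/k_r) L₀ e^(−k_1 t_c) = (0.163/0.434) × 28.1 × e^(−0.163×2.631) = 0.3756 × 28.1 × 0.6512 = 6.873 mg/L.
Minimum DO = C_s − D_c = 8.45 − 6.873 = 1.577 mg/L.

t_c ≈ 2.63 d; D_c ≈ 6.87 mg/L; min DO ≈ 1.58 mg/L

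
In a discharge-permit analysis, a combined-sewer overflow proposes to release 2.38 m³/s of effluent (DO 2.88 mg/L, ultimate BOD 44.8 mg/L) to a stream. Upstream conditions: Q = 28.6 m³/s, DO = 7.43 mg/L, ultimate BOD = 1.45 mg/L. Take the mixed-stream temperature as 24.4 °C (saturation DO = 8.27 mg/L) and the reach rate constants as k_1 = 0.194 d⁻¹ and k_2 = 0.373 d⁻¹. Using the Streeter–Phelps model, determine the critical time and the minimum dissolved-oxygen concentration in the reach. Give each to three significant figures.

Mixed DO = (28.6×7.43 + 2.38×2.88)/(28.6+2.38) = 219.4/30.98 = 7.080 mg/L.
Mixed L₀ = (28.6×1.45 + 2.38×44.8)/(30.98) = 148.1/30.98 = 4.780 mg/L.
Initial deficit D₀ = C_s − DO₀ = 8.27 − 7.080 = 1.190 mg/L.
t_c = (1/0.1790) ln[(0.373/0.194)(1 − 1.190×0.1790/(0.194×4.780))] = 5.587 × ln(1.481) = 2.195 d.
D_c = (0.194/0.373) × 4.780 × e^(−0.194×2.195) = 0.5201 × 4.780 × 0.6533 = 1.624 mg/L.
Minimum DO = 8.27 − 1.624 = 6.646 mg/L.

t_c ≈ 2.19 d; minimum DO ≈ 6.65 mg/L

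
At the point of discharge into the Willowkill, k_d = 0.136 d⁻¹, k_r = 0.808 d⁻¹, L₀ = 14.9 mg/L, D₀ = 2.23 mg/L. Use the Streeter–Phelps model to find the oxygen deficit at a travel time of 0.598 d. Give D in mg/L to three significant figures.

D ≈ 2.30 mg/L

k_d L₀/(k_r−k_d) = 0.136×14.9/(0.808−0.136) = 2.026/0.6720 = 3.015 mg/L.
e^(−k_d t) = e^(−0.136×0.5980) = 0.9219; e^(−k_r t) = e^(−0.808×0.5980) = 0.6168.
D = 3.015 × (0.9219 − 0.6168) + 2.23 × 0.6168 = 0.9199 + 1.376 = 2.295 mg/L.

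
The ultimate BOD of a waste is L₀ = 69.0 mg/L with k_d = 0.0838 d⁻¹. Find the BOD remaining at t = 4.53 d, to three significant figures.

L_t = L₀ e^(−k_d t) = 69.0 × e^(−0.0838×4.53) = 69.0 × 0.6841 = 47.20 mg/L.

L ≈ 47.2 mg/L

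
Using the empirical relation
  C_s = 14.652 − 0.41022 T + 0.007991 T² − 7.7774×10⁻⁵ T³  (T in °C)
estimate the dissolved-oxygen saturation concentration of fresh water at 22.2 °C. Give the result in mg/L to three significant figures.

C_s ≈ 8.63 mg/L

C_s = 14.652 − 0.41022×22.2 + 0.007991×22.2² − 7.7774×10⁻⁵×22.2³ = 8.632 mg/L.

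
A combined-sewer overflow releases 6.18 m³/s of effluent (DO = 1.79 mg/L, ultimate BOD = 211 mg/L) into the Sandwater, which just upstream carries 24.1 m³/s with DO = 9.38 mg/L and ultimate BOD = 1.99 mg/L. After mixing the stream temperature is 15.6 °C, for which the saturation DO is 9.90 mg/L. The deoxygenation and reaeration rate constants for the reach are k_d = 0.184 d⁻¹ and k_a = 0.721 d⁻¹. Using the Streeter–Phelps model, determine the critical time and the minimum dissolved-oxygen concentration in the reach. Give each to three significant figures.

t_c ≈ 2.27 d; minimum DO ≈ 2.40 mg/L

Mixed DO = (24.1×9.38 + 6.18×1.79)/(24.1+6.18) = 237.1/30.28 = 7.831 mg/L.
Mixed L₀ = (24.1×1.99 + 6.18×211)/(30.28) = 1352/30.28 = 44.65 mg/L.
Initial deficit D₀ = C_s − DO₀ = 9.90 − 7.831 = 2.069 mg/L.
t_c = (1/0.5370) ln[(0.721/0.184)(1 − 2.069×0.5370/(0.184×44.65))] = 1.862 × ln(3.389) = 2.273 d.
D_c = (0.184/0.721) × 44.65 × e^(−0.184×2.273) = 0.2552 × 44.65 × 0.6583 = 7.500 mg/L.
Minimum DO = 9.90 − 7.500 = 2.400 mg/L.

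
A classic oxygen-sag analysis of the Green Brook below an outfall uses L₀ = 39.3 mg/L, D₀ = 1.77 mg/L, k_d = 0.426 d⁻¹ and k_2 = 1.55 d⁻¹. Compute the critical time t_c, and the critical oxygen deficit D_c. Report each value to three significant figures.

t_c = [1/(k_2−k_d)] ln[(k_2/k_d)(1 − D₀(k_2−k_d)/(k_d L₀))]
= [1/(1.55−0.426)] ln[(1.55/0.426)(1 − 1.77×1.124/(0.426×39.3))]
= (1/1.124) ln[3.638 × 0.8812] = 0.8897 × ln(3.206) = 0.8897 × 1.165 = 1.037 d.
D_c = (k_d/k_2) L₀ e^(−k_d t_c) = (0.426/1.55) × 39.3 × e^(−0.426×1.037) = 0.2748 × 39.3 × 0.6430 = 6.945 mg/L.

t_c ≈ 1.04 d; D_c ≈ 6.95 mg/L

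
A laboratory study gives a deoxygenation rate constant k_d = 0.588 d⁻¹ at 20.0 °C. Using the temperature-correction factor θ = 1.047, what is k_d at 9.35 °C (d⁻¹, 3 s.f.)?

k_d ≈ 0.361 d⁻¹

k_d(T₂) = k_d(T₁) · θ^(T₂−T₁) = 0.588 × 1.047^(9.35−20.0)
= 0.588 × 1.047^-10.7 = 0.588 × 0.6132 = 0.3605 d⁻¹.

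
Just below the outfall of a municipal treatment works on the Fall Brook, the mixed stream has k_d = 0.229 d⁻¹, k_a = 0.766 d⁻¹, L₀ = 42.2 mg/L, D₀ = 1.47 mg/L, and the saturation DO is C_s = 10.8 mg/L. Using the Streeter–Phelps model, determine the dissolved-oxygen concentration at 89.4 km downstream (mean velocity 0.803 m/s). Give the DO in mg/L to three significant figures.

DO ≈ 3.56 mg/L

Travel time t = x/v = 89.4 km / (0.803 m/s) = 89400 m / 0.803 m/s = 111300 s = 1.289 d.
k_d L₀/(k_a−k_d) = 0.229×42.2/(0.766−0.229) = 9.664/0.5370 = 18.00 mg/L.
e^(−k_d t) = e^(−0.229×1.289) = 0.7445; e^(−k_a t) = e^(−0.766×1.289) = 0.3727.
D = 18.00 × (0.7445 − 0.3727) + 1.47 × 0.3727 = 6.691 + 0.5478 = 7.239 mg/L.
DO = C_s − D = 10.8 − 7.239 = 3.561 mg/L.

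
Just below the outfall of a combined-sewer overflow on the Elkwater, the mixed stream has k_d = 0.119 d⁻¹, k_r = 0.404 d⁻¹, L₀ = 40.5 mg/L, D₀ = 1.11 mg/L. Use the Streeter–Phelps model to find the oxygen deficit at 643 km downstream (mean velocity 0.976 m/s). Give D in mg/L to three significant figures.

Travel time t = x/v = 643 km / (0.976 m/s) = 643000 m / 0.976 m/s = 658800 s = 7.625 d.
k_d L₀/(k_r−k_d) = 0.119×40.5/(0.404−0.119) = 4.819/0.2850 = 16.91 mg/L.
e^(−k_d t) = e^(−0.119×7.625) = 0.4036; e^(−k_r t) = e^(−0.404×7.625) = 0.04593.
D = 16.91 × (0.4036 − 0.04593) + 1.11 × 0.04593 = 6.048 + 0.05099 = 6.099 mg/L.

D ≈ 6.10 mg/L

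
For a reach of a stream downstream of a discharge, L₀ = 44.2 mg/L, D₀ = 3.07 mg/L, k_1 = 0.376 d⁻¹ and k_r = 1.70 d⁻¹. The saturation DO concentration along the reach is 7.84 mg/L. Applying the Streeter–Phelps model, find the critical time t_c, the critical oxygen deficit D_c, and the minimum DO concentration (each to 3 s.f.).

t_c ≈ 0.928 d; D_c ≈ 6.90 mg/L; min DO ≈ 0.943 mg/L

t_c = [1/(k_r−k_1)] ln[(k_r/k_1)(1 − D₀(k_r−k_1)/(k_1 L₀))]
= [1/(1.70−0.376)] ln[(1.70/0.376)(1 − 3.07×1.324/(0.376×44.2))]
= (1/1.324) ln[4.521 × 0.7554] = 0.7553 × ln(3.415) = 0.7553 × 1.228 = 0.9277 d.
L(t_c) = L₀ e^(−k_1 t_c) = 44.2 × 0.7055 = 31.18 mg/L, and at the critical point k_r D_c = k_1 L, so D_c = (0.376/1.70) × 31.18 = 6.897 mg/L.
Minimum DO = C_s − D_c = 7.84 − 6.897 = 0.9429 mg/L.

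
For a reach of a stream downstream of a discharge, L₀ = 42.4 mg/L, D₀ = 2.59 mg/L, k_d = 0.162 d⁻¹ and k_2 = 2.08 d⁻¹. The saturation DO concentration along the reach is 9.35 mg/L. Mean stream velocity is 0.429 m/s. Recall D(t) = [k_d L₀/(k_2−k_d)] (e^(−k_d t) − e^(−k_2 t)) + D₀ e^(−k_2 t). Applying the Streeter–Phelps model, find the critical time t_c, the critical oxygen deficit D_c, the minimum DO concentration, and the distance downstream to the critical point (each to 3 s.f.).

t_c = [1/(k_2−k_d)] ln[(k_2/k_d)(1 − D₀(k_2−k_d)/(k_d L₀))]
= [1/(2.08−0.162)] ln[(2.08/0.162)(1 − 2.59×1.918/(0.162×42.4))]
= (1/1.918) ln[12.84 × 0.2768] = 0.5214 × ln(3.554) = 0.5214 × 1.268 = 0.6611 d.
D_c = (k_d/k_2) L₀ e^(−k_d t_c) = (0.162/2.08) × 42.4 × e^(−0.162×0.6611) = 0.07788 × 42.4 × 0.8984 = 2.967 mg/L.
Minimum DO = C_s − D_c = 9.35 − 2.967 = 6.383 mg/L.
x_c = v t_c = 0.429 m/s × 0.6611 d × 86400 s/d = 24500 m ≈ 24.5 km.

t_c ≈ 0.661 d; D_c ≈ 2.97 mg/L; min DO ≈ 6.38 mg/L; x_c ≈ 24.5 km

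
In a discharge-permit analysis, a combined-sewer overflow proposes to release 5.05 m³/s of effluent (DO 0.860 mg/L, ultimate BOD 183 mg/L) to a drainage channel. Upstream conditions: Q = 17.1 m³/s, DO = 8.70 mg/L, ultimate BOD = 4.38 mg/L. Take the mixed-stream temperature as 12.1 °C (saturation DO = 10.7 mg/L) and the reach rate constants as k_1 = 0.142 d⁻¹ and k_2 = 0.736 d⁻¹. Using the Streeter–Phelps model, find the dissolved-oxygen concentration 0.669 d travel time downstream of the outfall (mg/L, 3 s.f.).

Mixed DO = (17.1×8.70 + 5.05×0.860)/(17.1+5.05) = 153.1/22.15 = 6.913 mg/L.
Mixed L₀ = (17.1×4.38 + 5.05×183)/(22.15) = 999.0/22.15 = 45.10 mg/L.
Initial deficit D₀ = C_s − DO₀ = 10.7 − 6.913 = 3.787 mg/L.
D(0.669) = [0.142×45.10/(0.736−0.142)](e^(−0.142×0.669) − e^(−0.736×0.669)) + 3.787 e^(−0.736×0.669)
= 10.78 × (0.9094 − 0.6112) + 3.787 × 0.6112 = 5.530 mg/L.
DO = 10.7 − 5.530 = 5.170 mg/L.

DO ≈ 5.17 mg/L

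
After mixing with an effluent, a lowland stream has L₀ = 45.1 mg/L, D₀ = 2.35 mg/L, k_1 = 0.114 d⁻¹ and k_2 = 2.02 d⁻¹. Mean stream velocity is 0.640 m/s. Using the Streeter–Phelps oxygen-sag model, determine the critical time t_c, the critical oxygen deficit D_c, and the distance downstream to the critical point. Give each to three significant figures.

t_c ≈ 0.433 d; D_c ≈ 2.42 mg/L; x_c ≈ 23.9 km

At the critical point dD/dt = 0, so k_1 L₀ e^(−k_1 t) = k_2 D. Substituting D(t) from the Streeter–Phelps equation and solving for t gives
t_c = ln[(k_2/k_1)(1 − D₀(k_2−k_1)/(k_1 L₀))] / (k_2−k_1).
Here k_2−k_1 = 1.906 d⁻¹ and 1 − D₀(k_2−k_1)/(k_1 L₀) = 1 − 2.35×1.906/(0.114×45.1) = 0.1288, so
t_c = ln(17.72 × 0.1288) / 1.906 = 0.8253 / 1.906 = 0.4330 d.
L(t_c) = L₀ e^(−k_1 t_c) = 45.1 × 0.9518 = 42.93 mg/L, and at the critical point k_2 D_c = k_1 L, so D_c = (0.114/2.02) × 42.93 = 2.423 mg/L.
x_c = v t_c = 0.640 m/s × 0.4330 d × 86400 s/d = 23940 m ≈ 23.9 km.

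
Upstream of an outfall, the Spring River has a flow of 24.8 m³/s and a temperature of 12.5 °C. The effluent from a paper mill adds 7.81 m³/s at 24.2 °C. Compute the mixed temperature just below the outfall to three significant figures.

15.3 °C

Flow-weighted mixing: C = (Q_r C_r + Q_w C_w)/(Q_r + Q_w)
= (24.8×12.5 + 7.81×24.2)/(24.8 + 7.81) = 499.0/32.61 = 15.30 °C.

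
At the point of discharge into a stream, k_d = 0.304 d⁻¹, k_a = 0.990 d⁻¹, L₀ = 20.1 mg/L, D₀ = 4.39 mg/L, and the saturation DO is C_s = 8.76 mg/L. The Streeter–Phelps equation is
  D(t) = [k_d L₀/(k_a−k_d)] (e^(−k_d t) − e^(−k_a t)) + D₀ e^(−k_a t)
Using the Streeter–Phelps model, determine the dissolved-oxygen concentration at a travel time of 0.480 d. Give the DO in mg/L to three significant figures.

k_d L₀/(k_a−k_d) = 0.304×20.1/(0.990−0.304) = 6.110/0.6860 = 8.907 mg/L.
e^(−k_d t) = e^(−0.304×0.4800) = 0.8642; e^(−k_a t) = e^(−0.990×0.4800) = 0.6218.
D = 8.907 × (0.8642 − 0.6218) + 4.39 × 0.6218 = 2.160 + 2.730 = 4.889 mg/L.
DO = C_s − D = 8.76 − 4.889 = 3.871 mg/L.

DO ≈ 3.87 mg/L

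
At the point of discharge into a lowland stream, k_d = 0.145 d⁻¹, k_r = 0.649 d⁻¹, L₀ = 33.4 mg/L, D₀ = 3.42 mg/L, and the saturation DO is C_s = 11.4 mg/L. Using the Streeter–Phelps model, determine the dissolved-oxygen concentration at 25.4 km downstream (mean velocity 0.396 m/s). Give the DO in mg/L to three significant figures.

Travel time t = x/v = 25.4 km / (0.396 m/s) = 25400 m / 0.396 m/s = 64140 s = 0.7424 d.
k_d L₀/(k_r−k_d) = 0.145×33.4/(0.649−0.145) = 4.843/0.5040 = 9.609 mg/L.
e^(−k_d t) = e^(−0.145×0.7424) = 0.8979; e^(−k_r t) = e^(−0.649×0.7424) = 0.6177.
D = 9.609 × (0.8979 − 0.6177) + 3.42 × 0.6177 = 2.693 + 2.112 = 4.806 mg/L.
DO = C_s − D = 11.4 − 4.806 = 6.594 mg/L.

DO ≈ 6.59 mg/L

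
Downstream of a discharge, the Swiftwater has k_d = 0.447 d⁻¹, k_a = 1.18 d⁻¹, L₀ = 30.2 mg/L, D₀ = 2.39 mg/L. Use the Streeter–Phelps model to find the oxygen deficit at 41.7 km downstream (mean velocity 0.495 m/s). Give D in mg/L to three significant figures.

Travel time t = x/v = 41.7 km / (0.495 m/s) = 41700 m / 0.495 m/s = 84240 s = 0.9750 d.
k_d L₀/(k_a−k_d) = 0.447×30.2/(1.18−0.447) = 13.50/0.7330 = 18.42 mg/L.
e^(−k_d t) = e^(−0.447×0.9750) = 0.6467; e^(−k_a t) = e^(−1.18×0.9750) = 0.3165.
D = 18.42 × (0.6467 − 0.3165) + 2.39 × 0.3165 = 6.082 + 0.7564 = 6.839 mg/L.

D ≈ 6.84 mg/L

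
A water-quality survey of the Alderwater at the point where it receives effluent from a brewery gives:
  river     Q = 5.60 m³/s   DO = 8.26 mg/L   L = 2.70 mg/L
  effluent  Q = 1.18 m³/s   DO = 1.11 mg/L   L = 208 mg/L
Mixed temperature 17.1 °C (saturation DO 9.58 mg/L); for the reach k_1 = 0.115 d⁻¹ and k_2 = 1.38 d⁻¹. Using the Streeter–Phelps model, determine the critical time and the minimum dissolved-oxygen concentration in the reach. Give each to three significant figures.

Mixed DO = (5.60×8.26 + 1.18×1.11)/(5.60+1.18) = 47.57/6.780 = 7.016 mg/L.
Mixed L₀ = (5.60×2.70 + 1.18×208)/(6.780) = 260.6/6.780 = 38.43 mg/L.
Initial deficit D₀ = C_s − DO₀ = 9.58 − 7.016 = 2.564 mg/L.
t_c = (1/1.265) ln[(1.38/0.115)(1 − 2.564×1.265/(0.115×38.43))] = 0.7905 × ln(3.192) = 0.9175 d.
D_c = (0.115/1.38) × 38.43 × e^(−0.115×0.9175) = 0.08333 × 38.43 × 0.8999 = 2.882 mg/L.
Minimum DO = 9.58 − 2.882 = 6.698 mg/L.

t_c ≈ 0.917 d; minimum DO ≈ 6.70 mg/L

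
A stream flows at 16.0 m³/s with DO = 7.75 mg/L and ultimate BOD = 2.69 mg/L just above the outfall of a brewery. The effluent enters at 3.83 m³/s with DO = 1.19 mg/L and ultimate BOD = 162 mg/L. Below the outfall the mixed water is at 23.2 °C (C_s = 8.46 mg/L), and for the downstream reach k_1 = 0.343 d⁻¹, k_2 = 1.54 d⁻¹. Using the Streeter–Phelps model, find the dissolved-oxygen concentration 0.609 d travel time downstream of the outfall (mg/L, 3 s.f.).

DO ≈ 3.66 mg/L

Mixed DO = (16.0×7.75 + 3.83×1.19)/(16.0+3.83) = 128.6/19.83 = 6.483 mg/L.
Mixed L₀ = (16.0×2.69 + 3.83×162)/(19.83) = 663.5/19.83 = 33.46 mg/L.
Initial deficit D₀ = C_s − DO₀ = 8.46 − 6.483 = 1.977 mg/L.
D(0.609) = [0.343×33.46/(1.54−0.343)](e^(−0.343×0.609) − e^(−1.54×0.609)) + 1.977 e^(−1.54×0.609)
= 9.588 × (0.8115 − 0.3915) + 1.977 × 0.3915 = 4.801 mg/L.
DO = 8.46 − 4.801 = 3.659 mg/L.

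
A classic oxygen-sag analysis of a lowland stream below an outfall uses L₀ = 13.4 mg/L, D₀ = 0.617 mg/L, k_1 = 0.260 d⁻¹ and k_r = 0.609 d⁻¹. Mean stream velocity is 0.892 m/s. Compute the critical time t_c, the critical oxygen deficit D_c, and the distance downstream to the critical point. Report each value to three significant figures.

t_c = [1/(k_r−k_1)] ln[(k_r/k_1)(1 − D₀(k_r−k_1)/(k_1 L₀))]
= [1/(0.609−0.260)] ln[(0.609/0.260)(1 − 0.617×0.3490/(0.260×13.4))]
= (1/0.3490) ln[2.342 × 0.9382] = 2.865 × ln(2.198) = 2.865 × 0.7873 = 2.256 d.
D_c = (k_1/k_r) L₀ e^(−k_1 t_c) = (0.260/0.609) × 13.4 × e^(−0.260×2.256) = 0.4269 × 13.4 × 0.5562 = 3.182 mg/L.
x_c = v t_c = 0.892 m/s × 2.256 d × 86400 s/d = 173900 m ≈ 174 km.

t_c ≈ 2.26 d; D_c ≈ 3.18 mg/L; x_c ≈ 174 km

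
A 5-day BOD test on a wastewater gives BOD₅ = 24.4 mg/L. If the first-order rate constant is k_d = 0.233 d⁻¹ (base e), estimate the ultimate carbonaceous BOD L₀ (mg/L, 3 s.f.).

L₀ ≈ 35.5 mg/L

BOD₅ = L₀(1 − e^(−5k_d)) ⇒ L₀ = BOD₅ / (1 − e^(−5×0.233))
= 24.4 / (1 − 0.3119) = 24.4 / 0.6881 = 35.46 mg/L.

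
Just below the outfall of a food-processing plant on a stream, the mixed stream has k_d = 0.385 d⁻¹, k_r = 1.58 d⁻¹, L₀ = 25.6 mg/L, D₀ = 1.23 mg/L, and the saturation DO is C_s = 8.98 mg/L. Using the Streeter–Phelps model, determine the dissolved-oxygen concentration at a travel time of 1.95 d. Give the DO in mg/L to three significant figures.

DO ≈ 5.41 mg/L

k_d L₀/(k_r−k_d) = 0.385×25.6/(1.58−0.385) = 9.856/1.195 = 8.248 mg/L.
e^(−k_d t) = e^(−0.385×1.950) = 0.4720; e^(−k_r t) = e^(−1.58×1.950) = 0.04591.
D = 8.248 × (0.4720 − 0.04591) + 1.23 × 0.04591 = 3.514 + 0.05647 = 3.571 mg/L.
DO = C_s − D = 8.98 − 3.571 = 5.409 mg/L.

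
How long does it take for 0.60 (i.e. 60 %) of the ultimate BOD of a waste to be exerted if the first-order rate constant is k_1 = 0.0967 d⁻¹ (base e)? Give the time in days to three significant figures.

y/L₀ = 1 − e^(−k_1 t) = 0.60 ⇒ e^(−k_1 t) = 0.400
t = −ln(0.400) / 0.0967 = 0.9163 / 0.0967 = 9.476 d.

t ≈ 9.48 d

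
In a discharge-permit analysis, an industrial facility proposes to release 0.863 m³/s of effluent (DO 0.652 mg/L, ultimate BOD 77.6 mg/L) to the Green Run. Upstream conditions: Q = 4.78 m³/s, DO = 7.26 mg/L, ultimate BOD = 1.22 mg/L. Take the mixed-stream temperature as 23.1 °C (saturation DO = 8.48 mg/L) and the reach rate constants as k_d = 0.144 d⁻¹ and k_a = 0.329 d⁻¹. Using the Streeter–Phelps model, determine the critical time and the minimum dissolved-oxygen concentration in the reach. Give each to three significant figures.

Mixed DO = (4.78×7.26 + 0.863×0.652)/(4.78+0.863) = 35.27/5.643 = 6.249 mg/L.
Mixed L₀ = (4.78×1.22 + 0.863×77.6)/(5.643) = 72.80/5.643 = 12.90 mg/L.
Initial deficit D₀ = C_s − DO₀ = 8.48 − 6.249 = 2.231 mg/L.
t_c = (1/0.1850) ln[(0.329/0.144)(1 − 2.231×0.1850/(0.144×12.90))] = 5.405 × ln(1.777) = 3.108 d.
D_c = (0.144/0.329) × 12.90 × e^(−0.144×3.108) = 0.4377 × 12.90 × 0.6392 = 3.609 mg/L.
Minimum DO = 8.48 − 3.609 = 4.871 mg/L.

t_c ≈ 3.11 d; minimum DO ≈ 4.87 mg/L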